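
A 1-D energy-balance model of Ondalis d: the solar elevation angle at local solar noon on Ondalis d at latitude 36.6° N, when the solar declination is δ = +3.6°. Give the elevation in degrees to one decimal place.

57.0°

At local noon the hour angle is zero, so the zenith angle equals |φ − δ| = |+36.6° − (+3.600°)| = 33.000°.
Elevation = 90° − 33.000° = 57.0°.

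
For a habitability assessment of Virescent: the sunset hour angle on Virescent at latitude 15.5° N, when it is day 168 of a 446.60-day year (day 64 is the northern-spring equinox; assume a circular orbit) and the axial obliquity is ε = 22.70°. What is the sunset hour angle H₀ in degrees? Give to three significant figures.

H₀ = 96.6°

Solar longitude: λ_s = 360° × (168 − 64)/446.60 = 83.833°.
sin δ = sin 22.70° × sin 83.833° = 0.38367, so δ = +22.561°.
cos H₀ = −tan φ · tan δ = −tan(+15.5°) × tan(+22.561°) = -0.1152, so H₀ = 1.6863 rad = 96.62°.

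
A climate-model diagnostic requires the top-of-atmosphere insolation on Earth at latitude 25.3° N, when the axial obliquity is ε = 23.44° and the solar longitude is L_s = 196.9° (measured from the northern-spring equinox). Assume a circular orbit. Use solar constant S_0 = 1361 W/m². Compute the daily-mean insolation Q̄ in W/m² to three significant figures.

Q̄ ≈ 356 W/m²

Solar declination: sin δ = sin ε · sin L_s = sin 23.44° × sin 196.9° = -0.11564, so δ = -6.640°.
cos h₀ = −tan(+25.3°) tan(-6.640°) = 0.0550, h₀ = 1.5157 rad.
Bracket: h₀ sin ϕ sin δ + cos ϕ cos δ sin h₀ = 1.5157×0.42736×-0.11564 + 0.90408×0.99329×0.99848 = -0.074906 + 0.896649 = 0.821743.
Q̄ = (S_0/π) × [bracket] = (1361/π) × 0.821743 = 356.0 W/m².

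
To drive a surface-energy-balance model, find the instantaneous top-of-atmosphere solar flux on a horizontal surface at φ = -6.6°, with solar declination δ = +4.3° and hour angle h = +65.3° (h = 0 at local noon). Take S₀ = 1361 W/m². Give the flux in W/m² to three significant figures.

cos θ_z = sin φ sin δ + cos φ cos δ cos h = -0.008618 + 0.413929 = 0.405311.
Flux = S₀ · cos θ_z = 1361 × 0.405311 = 551.6 W/m².

552 W/m²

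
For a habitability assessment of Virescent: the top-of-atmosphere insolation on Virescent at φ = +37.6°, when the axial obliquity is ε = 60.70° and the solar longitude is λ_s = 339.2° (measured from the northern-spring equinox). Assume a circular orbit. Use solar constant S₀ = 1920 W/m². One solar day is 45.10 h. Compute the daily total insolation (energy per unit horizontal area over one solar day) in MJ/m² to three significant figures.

47.7 MJ/m²

Solar declination: sin δ = sin ε · sin λ_s = sin 60.70° × sin 339.2° = -0.30968, so δ = -18.040°.
cos H₀ = −tan(+37.6°) tan(-18.040°) = 0.2508, H₀ = 1.3173 rad.
Bracket: H₀ sin φ sin δ + cos φ cos δ sin H₀ = 1.3173×0.61015×-0.30968 + 0.79229×0.95084×0.96804 = -0.248905 + 0.729264 = 0.480359.
Q̄ = (S₀/π) × [bracket] = (1920/π) × 0.480359 = 293.57 W/m².
Daily total = Q̄ × 45.10 h × 3600 s/h = 293.57 × 45.10 × 3600 / 10⁶ = 47.66 MJ/m².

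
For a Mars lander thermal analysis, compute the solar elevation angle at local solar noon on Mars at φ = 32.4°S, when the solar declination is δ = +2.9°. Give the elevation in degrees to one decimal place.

54.7°

At local noon the hour angle is zero, so the zenith angle equals |φ − δ| = |-32.4° − (+2.900°)| = 35.300°.
Elevation = 90° − 35.300° = 54.7°.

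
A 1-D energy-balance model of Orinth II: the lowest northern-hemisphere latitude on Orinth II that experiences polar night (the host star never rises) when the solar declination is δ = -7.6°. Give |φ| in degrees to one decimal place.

Polar night requires cos H₀ = −tan φ tan δ ≥ 1, i.e. tan φ tan δ ≤ −1.
The boundary is |tan φ| · |tan δ| = 1, so |φ| = 90° − |δ| = 90° − 7.6° = 82.4° in the northern hemisphere.

|φ| = 82.4°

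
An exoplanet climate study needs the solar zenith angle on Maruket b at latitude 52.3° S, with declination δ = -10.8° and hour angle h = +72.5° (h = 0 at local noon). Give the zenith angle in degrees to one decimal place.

θ_z = 70.8°

cos θ_z = sin φ sin δ + cos φ cos δ cos h = 0.148261 + 0.180633 = 0.328894.
θ_z = arccos(0.328894) = 70.8°.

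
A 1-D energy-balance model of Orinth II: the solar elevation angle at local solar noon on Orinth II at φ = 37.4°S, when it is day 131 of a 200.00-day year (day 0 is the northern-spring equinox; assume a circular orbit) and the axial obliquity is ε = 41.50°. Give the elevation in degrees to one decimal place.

85.8°

Solar longitude: λ_s = 360° × (131 − 0)/200.00 = 235.800°.
sin δ = sin 41.50° × sin 235.800° = -0.54804, so δ = -33.233°.
At local noon the hour angle is zero, so the zenith angle equals |φ − δ| = |-37.4° − (-33.233°)| = 4.167°.
Elevation = 90° − 4.167° = 85.8°.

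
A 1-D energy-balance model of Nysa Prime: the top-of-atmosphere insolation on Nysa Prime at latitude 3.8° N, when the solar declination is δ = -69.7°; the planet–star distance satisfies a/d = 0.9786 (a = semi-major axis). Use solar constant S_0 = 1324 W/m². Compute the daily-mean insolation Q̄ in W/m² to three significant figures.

Q̄ ≈ 103 W/m²

cos h₀ = −tan(+3.8°) tan(-69.700°) = 0.1796, h₀ = 1.3903 rad.
Bracket: h₀ sin ϕ sin δ + cos ϕ cos δ sin h₀ = 1.3903×0.06627×-0.93789 + 0.99780×0.34694×0.98375 = -0.086413 + 0.340551 = 0.254138.
Inverse-square distance factor (a/d)² = 0.9786² = 0.957658.
Q̄ = (S_0/π) × 0.957658 × [bracket] = (1324/π) × 0.957658 × 0.254138 = 102.6 W/m².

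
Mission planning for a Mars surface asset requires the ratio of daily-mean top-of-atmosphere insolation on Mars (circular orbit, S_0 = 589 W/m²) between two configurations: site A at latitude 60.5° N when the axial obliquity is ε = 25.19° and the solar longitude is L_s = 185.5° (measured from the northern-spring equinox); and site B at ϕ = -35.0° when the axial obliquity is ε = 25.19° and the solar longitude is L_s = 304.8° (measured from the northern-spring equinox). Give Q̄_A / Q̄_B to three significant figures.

— Configuration A (ϕ=+60.5°):
Solar declination: sin δ = sin ε · sin L_s = sin 25.19° × sin 185.5° = -0.04079, so δ = -2.338°.
cos h₀ = −tan(+60.5°) tan(-2.338°) = 0.0722, h₀ = 1.4986 rad.
Bracket: h₀ sin ϕ sin δ + cos ϕ cos δ sin h₀ = 1.4986×0.87036×-0.04079 + 0.49242×0.99917×0.99739 = -0.053203 + 0.490727 = 0.437524.
Q̄ = (S_0/π) × [bracket] = (589/π) × 0.437524 = 82.029 W/m².
— Configuration B (ϕ=-35.0°):
Solar declination: sin δ = sin ε · sin L_s = sin 25.19° × sin 304.8° = -0.34950, so δ = -20.457°.
cos h₀ = −tan(-35.0°) tan(-20.457°) = -0.2612, h₀ = 1.8351 rad.
Bracket: h₀ sin ϕ sin δ + cos ϕ cos δ sin h₀ = 1.8351×-0.57358×-0.34950 + 0.81915×0.93694×0.96529 = 0.367876 + 0.740855 = 1.108731.
Q̄ = (S_0/π) × [bracket] = (589/π) × 1.108731 = 207.87 W/m².
Ratio Q̄_A / Q̄_B = 82.029 / 207.87 = 0.3946.

Q̄_A / Q̄_B ≈ 0.395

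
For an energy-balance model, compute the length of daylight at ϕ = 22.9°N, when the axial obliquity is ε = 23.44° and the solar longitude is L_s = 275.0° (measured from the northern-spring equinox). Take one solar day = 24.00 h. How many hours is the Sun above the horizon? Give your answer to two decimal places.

10.60 h

Solar declination: sin δ = sin ε · sin L_s = sin 23.44° × sin 275.0° = -0.39627, so δ = -23.346°.
cos h₀ = −tan ϕ · tan δ = −tan(+22.9°) × tan(-23.346°) = 0.1823, so h₀ = 1.3875 rad = 79.50°.
Daylight = 2h₀/(2π) × 24.00 h = (1.3875/π) × 24.00 = 10.60 h.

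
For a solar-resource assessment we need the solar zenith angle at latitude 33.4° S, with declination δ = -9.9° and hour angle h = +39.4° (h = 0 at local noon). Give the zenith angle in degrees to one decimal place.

cos θ_z = sin φ sin δ + cos φ cos δ cos h = 0.094644 + 0.635509 = 0.730153.
θ_z = arccos(0.730153) = 43.1°.

θ_z = 43.1°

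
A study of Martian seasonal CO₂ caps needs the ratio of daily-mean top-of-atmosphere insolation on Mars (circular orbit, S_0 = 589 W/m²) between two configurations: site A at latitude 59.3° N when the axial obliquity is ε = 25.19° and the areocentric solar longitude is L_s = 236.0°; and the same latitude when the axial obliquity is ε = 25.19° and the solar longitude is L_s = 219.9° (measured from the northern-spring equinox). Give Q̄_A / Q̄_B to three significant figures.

— Configuration A (ϕ=+59.3°):
sin δ = sin 25.19° × sin 236.0° = -0.35286, so δ = -20.662°.
cos h₀ = −tan(+59.3°) tan(-20.662°) = 0.6351, h₀ = 0.8826 rad.
Bracket: h₀ sin ϕ sin δ + cos ϕ cos δ sin h₀ = 0.8826×0.85985×-0.35286 + 0.51054×0.93568×0.77240 = -0.267787 + 0.368977 = 0.101190.
Q̄ = (S_0/π) × [bracket] = (589/π) × 0.101190 = 18.972 W/m².
— Configuration B (ϕ=+59.3°):
Solar declination: sin δ = sin ε · sin L_s = sin 25.19° × sin 219.9° = -0.27301, so δ = -15.844°.
cos h₀ = −tan(+59.3°) tan(-15.844°) = 0.4780, h₀ = 1.0725 rad.
Bracket: h₀ sin ϕ sin δ + cos ϕ cos δ sin h₀ = 1.0725×0.85985×-0.27301 + 0.51054×0.96201×0.87838 = -0.251767 + 0.431412 = 0.179645.
Q̄ = (S_0/π) × [bracket] = (589/π) × 0.179645 = 33.681 W/m².
Ratio Q̄_A / Q̄_B = 18.972 / 33.681 = 0.5633.

Q̄_A / Q̄_B ≈ 0.563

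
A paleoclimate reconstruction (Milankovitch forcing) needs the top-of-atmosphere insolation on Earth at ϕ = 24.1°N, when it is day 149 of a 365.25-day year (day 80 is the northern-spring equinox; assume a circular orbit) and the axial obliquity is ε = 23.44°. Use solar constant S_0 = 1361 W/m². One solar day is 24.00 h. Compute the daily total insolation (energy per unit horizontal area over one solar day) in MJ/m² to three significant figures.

Solar longitude: L_s = 360° × (149 − 80)/365.25 = 68.008°.
sin δ = sin 23.44° × sin 68.008° = 0.36884, so δ = +21.644°.
cos h₀ = −tan(+24.1°) tan(+21.644°) = -0.1775, h₀ = 1.7492 rad.
Bracket: h₀ sin ϕ sin δ + cos ϕ cos δ sin h₀ = 1.7492×0.40833×0.36884 + 0.91283×0.92949×0.98412 = 0.263444 + 0.834993 = 1.098437.
Q̄ = (S_0/π) × [bracket] = (1361/π) × 1.098437 = 475.86 W/m².
Daily total = Q̄ × 24.00 h × 3600 s/h = 475.86 × 24.00 × 3600 / 10⁶ = 41.11 MJ/m².

41.1 MJ/m²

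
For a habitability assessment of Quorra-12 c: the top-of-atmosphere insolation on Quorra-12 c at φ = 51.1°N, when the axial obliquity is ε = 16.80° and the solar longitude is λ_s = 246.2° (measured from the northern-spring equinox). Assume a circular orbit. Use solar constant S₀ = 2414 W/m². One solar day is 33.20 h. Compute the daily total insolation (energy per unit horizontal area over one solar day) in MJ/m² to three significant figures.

29.2 MJ/m²

Solar declination: sin δ = sin ε · sin λ_s = sin 16.80° × sin 246.2° = -0.26445, so δ = -15.334°.
cos H₀ = −tan(+51.1°) tan(-15.334°) = 0.3398, H₀ = 1.2241 rad.
Bracket: H₀ sin φ sin δ + cos φ cos δ sin H₀ = 1.2241×0.77824×-0.26445 + 0.62796×0.96440×0.94048 = -0.251927 + 0.569559 = 0.317632.
Q̄ = (S₀/π) × [bracket] = (2414/π) × 0.317632 = 244.07 W/m².
Daily total = Q̄ × 33.20 h × 3600 s/h = 244.07 × 33.20 × 3600 / 10⁶ = 29.17 MJ/m².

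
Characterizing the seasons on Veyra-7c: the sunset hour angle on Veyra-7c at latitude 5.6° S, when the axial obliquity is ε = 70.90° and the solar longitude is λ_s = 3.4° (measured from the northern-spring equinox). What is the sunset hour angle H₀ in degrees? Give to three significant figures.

Solar declination: sin δ = sin ε · sin λ_s = sin 70.90° × sin 3.4° = 0.05604, so δ = +3.213°.
cos H₀ = −tan φ · tan δ = −tan(-5.6°) × tan(+3.213°) = 0.0055, so H₀ = 1.5653 rad = 89.68°.

H₀ = 89.7°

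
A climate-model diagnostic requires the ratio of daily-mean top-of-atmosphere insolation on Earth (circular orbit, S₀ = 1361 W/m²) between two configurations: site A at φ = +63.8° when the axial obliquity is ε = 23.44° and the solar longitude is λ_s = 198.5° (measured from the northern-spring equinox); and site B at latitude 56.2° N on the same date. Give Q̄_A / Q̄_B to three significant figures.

— Configuration A (φ=+63.8°):
Solar declination: sin δ = sin ε · sin λ_s = sin 23.44° × sin 198.5° = -0.12622, so δ = -7.251°.
cos H₀ = −tan(+63.8°) tan(-7.251°) = 0.2586, H₀ = 1.3092 rad.
Bracket: H₀ sin φ sin δ + cos φ cos δ sin H₀ = 1.3092×0.89726×-0.12622 + 0.44151×0.99200×0.96599 = -0.148270 + 0.423082 = 0.274812.
Q̄ = (S₀/π) × [bracket] = (1361/π) × 0.274812 = 119.05 W/m².
— Configuration B (φ=+56.2°):
cos H₀ = −tan(+56.2°) tan(-7.251°) = 0.1901, H₀ = 1.3796 rad.
Bracket: H₀ sin φ sin δ + cos φ cos δ sin H₀ = 1.3796×0.83098×-0.12622 + 0.55630×0.99200×0.98177 = -0.144701 + 0.541789 = 0.397088.
Q̄ = (S₀/π) × [bracket] = (1361/π) × 0.397088 = 172.03 W/m².
Ratio Q̄_A / Q̄_B = 119.05 / 172.03 = 0.6920.

Q̄_A / Q̄_B ≈ 0.692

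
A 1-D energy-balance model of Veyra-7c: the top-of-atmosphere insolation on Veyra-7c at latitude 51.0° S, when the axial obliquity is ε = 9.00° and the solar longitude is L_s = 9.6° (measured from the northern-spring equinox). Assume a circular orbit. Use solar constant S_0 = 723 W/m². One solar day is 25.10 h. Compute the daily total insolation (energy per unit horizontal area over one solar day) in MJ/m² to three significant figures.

Solar declination: sin δ = sin ε · sin L_s = sin 9.00° × sin 9.6° = 0.02609, so δ = +1.495°.
cos h₀ = −tan(-51.0°) tan(+1.495°) = 0.0322, h₀ = 1.5386 rad.
Bracket: h₀ sin ϕ sin δ + cos ϕ cos δ sin h₀ = 1.5386×-0.77715×0.02609 + 0.62932×0.99966×0.99948 = -0.031196 + 0.628779 = 0.597583.
Q̄ = (S_0/π) × [bracket] = (723/π) × 0.597583 = 137.53 W/m².
Daily total = Q̄ × 25.10 h × 3600 s/h = 137.53 × 25.10 × 3600 / 10⁶ = 12.43 MJ/m².

12.4 MJ/m²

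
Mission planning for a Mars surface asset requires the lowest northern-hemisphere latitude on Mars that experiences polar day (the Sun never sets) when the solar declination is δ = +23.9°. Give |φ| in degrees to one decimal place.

|φ| = 66.1°

Polar day requires cos H₀ = −tan φ tan δ ≤ −1, i.e. tan φ tan δ ≥ 1.
The boundary is |tan φ| · |tan δ| = 1, so |φ| = 90° − |δ| = 90° − 23.9° = 66.1° in the northern hemisphere.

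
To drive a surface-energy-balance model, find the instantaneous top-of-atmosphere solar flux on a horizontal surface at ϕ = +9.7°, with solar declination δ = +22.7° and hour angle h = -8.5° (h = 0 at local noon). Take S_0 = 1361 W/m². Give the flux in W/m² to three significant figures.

1.31e+03 W/m²

cos θ_z = sin ϕ sin δ + cos ϕ cos δ cos h = 0.065021 + 0.899361 = 0.964382.
Flux = S_0 · cos θ_z = 1361 × 0.964382 = 1313 W/m².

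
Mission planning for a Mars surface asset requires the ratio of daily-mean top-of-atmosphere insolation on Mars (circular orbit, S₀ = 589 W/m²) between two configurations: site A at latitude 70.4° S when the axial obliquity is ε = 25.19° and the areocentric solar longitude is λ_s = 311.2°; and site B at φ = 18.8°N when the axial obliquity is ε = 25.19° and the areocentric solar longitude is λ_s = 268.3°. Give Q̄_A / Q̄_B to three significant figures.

— Configuration A (φ=-70.4°):
sin δ = sin 25.19° × sin 311.2° = -0.32024, so δ = -18.678°.
cos H₀ = −tan(-70.4°) tan(-18.678°) = -0.9493, H₀ = 2.8219 rad.
Bracket: H₀ sin φ sin δ + cos φ cos δ sin H₀ = 2.8219×-0.94206×-0.32024 + 0.33545×0.94734×0.31423 = 0.851326 + 0.099858 = 0.951184.
Q̄ = (S₀/π) × [bracket] = (589/π) × 0.951184 = 178.33 W/m².
— Configuration B (φ=+18.8°):
sin δ = sin 25.19° × sin 268.3° = -0.42543, so δ = -25.178°.
cos H₀ = −tan(+18.8°) tan(-25.178°) = 0.1600, H₀ = 1.4101 rad.
Bracket: H₀ sin φ sin δ + cos φ cos δ sin H₀ = 1.4101×0.32227×-0.42543 + 0.94665×0.90499×0.98711 = -0.193329 + 0.845666 = 0.652337.
Q̄ = (S₀/π) × [bracket] = (589/π) × 0.652337 = 122.30 W/m².
Ratio Q̄_A / Q̄_B = 178.33 / 122.30 = 1.458.

Q̄_A / Q̄_B ≈ 1.46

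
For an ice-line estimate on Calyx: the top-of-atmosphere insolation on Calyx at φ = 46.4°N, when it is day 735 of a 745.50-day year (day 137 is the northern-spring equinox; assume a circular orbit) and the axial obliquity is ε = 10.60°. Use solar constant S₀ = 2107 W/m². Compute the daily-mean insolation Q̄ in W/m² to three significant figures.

Solar longitude: λ_s = 360° × (735 − 137)/745.50 = 288.773°.
sin δ = sin 10.60° × sin 288.773° = -0.17417, so δ = -10.030°.
cos H₀ = −tan(+46.4°) tan(-10.030°) = 0.1857, H₀ = 1.3840 rad.
Bracket: H₀ sin φ sin δ + cos φ cos δ sin H₀ = 1.3840×0.72417×-0.17417 + 0.68962×0.98472×0.98260 = -0.174562 + 0.667267 = 0.492705.
Q̄ = (S₀/π) × [bracket] = (2107/π) × 0.492705 = 330.4 W/m².

Q̄ ≈ 330 W/m²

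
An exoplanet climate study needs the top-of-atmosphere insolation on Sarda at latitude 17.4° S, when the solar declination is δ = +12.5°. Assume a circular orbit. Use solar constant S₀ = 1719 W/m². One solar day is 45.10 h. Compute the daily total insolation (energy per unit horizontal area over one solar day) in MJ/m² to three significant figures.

cos H₀ = −tan(-17.4°) tan(+12.500°) = 0.0695, H₀ = 1.5013 rad.
Bracket: H₀ sin φ sin δ + cos φ cos δ sin H₀ = 1.5013×-0.29904×0.21644 + 0.95424×0.97630×0.99758 = -0.097170 + 0.929370 = 0.832200.
Q̄ = (S₀/π) × [bracket] = (1719/π) × 0.832200 = 455.36 W/m².
Daily total = Q̄ × 45.10 h × 3600 s/h = 455.36 × 45.10 × 3600 / 10⁶ = 73.93 MJ/m².

73.9 MJ/m²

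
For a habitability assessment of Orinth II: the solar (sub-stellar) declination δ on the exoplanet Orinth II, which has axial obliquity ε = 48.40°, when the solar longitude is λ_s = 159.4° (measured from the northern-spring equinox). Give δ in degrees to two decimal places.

sin δ = sin ε · sin λ_s = sin 48.40° × sin 159.4° = 0.263107.
δ = arcsin(0.263107) = +15.25°.

δ = +15.25°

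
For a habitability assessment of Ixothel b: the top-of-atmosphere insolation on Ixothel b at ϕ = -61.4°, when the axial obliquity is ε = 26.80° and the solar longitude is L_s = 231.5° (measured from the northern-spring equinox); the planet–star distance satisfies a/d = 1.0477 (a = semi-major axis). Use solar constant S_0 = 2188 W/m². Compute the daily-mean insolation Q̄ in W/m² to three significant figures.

Solar declination: sin δ = sin ε · sin L_s = sin 26.80° × sin 231.5° = -0.35286, so δ = -20.662°.
cos h₀ = −tan(-61.4°) tan(-20.662°) = -0.6917, h₀ = 2.3346 rad.
Bracket: h₀ sin ϕ sin δ + cos ϕ cos δ sin h₀ = 2.3346×-0.87798×-0.35286 + 0.47869×0.93568×0.72220 = 0.723268 + 0.323474 = 1.046742.
Inverse-square distance factor (a/d)² = 1.0477² = 1.097675.
Q̄ = (S_0/π) × 1.097675 × [bracket] = (2188/π) × 1.097675 × 1.046742 = 800.2 W/m².

Q̄ ≈ 800 W/m²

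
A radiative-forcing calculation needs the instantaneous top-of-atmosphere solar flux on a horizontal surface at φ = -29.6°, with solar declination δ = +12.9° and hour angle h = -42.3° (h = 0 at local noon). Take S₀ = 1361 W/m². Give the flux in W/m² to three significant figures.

703 W/m²

cos θ_z = sin φ sin δ + cos φ cos δ cos h = -0.110273 + 0.626874 = 0.516601.
Flux = S₀ · cos θ_z = 1361 × 0.516601 = 703.1 W/m².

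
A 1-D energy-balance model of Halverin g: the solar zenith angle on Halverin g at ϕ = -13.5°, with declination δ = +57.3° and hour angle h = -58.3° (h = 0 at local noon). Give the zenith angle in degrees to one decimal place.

cos θ_z = sin ϕ sin δ + cos ϕ cos δ cos h = -0.196447 + 0.276037 = 0.079590.
θ_z = arccos(0.079590) = 85.4°.

θ_z = 85.4°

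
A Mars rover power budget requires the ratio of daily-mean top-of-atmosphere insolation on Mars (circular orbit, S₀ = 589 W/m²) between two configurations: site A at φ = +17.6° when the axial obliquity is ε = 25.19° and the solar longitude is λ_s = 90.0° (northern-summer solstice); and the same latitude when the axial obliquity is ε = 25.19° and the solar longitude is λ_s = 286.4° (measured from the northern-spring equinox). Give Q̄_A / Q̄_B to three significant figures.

— Configuration A (φ=+17.6°):
Solar declination: sin δ = sin ε · sin λ_s = sin 25.19° × sin 90.0° = 0.42562, so δ = +25.190°.
cos H₀ = −tan(+17.6°) tan(+25.190°) = -0.1492, H₀ = 1.7206 rad.
Bracket: H₀ sin φ sin δ + cos φ cos δ sin H₀ = 1.7206×0.30237×0.42562 + 0.95319×0.90490×0.98881 = 0.221432 + 0.852890 = 1.074322.
Q̄ = (S₀/π) × [bracket] = (589/π) × 1.074322 = 201.42 W/m².
— Configuration B (φ=+17.6°):
Solar declination: sin δ = sin ε · sin λ_s = sin 25.19° × sin 286.4° = -0.40830, so δ = -24.098°.
cos H₀ = −tan(+17.6°) tan(-24.098°) = 0.1419, H₀ = 1.4284 rad.
Bracket: H₀ sin φ sin δ + cos φ cos δ sin H₀ = 1.4284×0.30237×-0.40830 + 0.95319×0.91285×0.98988 = -0.176347 + 0.861314 = 0.684967.
Q̄ = (S₀/π) × [bracket] = (589/π) × 0.684967 = 128.42 W/m².
Ratio Q̄_A / Q̄_B = 201.42 / 128.42 = 1.568.

Q̄_A / Q̄_B ≈ 1.57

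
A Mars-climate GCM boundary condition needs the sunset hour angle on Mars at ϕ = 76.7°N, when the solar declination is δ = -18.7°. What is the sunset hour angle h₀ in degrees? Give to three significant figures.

h₀ = 0.00°

cos h₀ = −tan ϕ · tan δ = 1.4319 ≥ 1, so the Sun never rises (polar night) and h₀ = 0.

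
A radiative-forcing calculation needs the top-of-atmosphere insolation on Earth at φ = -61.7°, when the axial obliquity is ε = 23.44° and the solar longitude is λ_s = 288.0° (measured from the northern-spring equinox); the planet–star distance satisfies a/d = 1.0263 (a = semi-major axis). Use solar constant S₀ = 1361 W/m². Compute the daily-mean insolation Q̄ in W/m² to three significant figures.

Q̄ ≈ 500 W/m²

Solar declination: sin δ = sin ε · sin λ_s = sin 23.44° × sin 288.0° = -0.37832, so δ = -22.230°.
cos H₀ = −tan(-61.7°) tan(-22.230°) = -0.7590, H₀ = 2.4326 rad.
Bracket: H₀ sin φ sin δ + cos φ cos δ sin H₀ = 2.4326×-0.88048×-0.37832 + 0.47409×0.92568×0.65106 = 0.810307 + 0.285721 = 1.096028.
Inverse-square distance factor (a/d)² = 1.0263² = 1.053292.
Q̄ = (S₀/π) × 1.053292 × [bracket] = (1361/π) × 1.053292 × 1.096028 = 500.1 W/m².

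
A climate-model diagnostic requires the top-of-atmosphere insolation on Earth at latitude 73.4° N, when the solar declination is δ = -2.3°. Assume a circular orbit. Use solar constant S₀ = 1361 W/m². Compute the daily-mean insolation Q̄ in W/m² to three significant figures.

cos H₀ = −tan(+73.4°) tan(-2.300°) = 0.1347, H₀ = 1.4357 rad.
Bracket: H₀ sin φ sin δ + cos φ cos δ sin H₀ = 1.4357×0.95832×-0.04013 + 0.28569×0.99919×0.99088 = -0.055213 + 0.282855 = 0.227642.
Q̄ = (S₀/π) × [bracket] = (1361/π) × 0.227642 = 98.62 W/m².

Q̄ ≈ 98.6 W/m²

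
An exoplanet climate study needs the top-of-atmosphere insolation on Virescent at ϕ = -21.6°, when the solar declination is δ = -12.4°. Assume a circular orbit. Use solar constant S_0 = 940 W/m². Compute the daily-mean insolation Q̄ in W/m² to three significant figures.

cos h₀ = −tan(-21.6°) tan(-12.400°) = -0.0871, h₀ = 1.6580 rad.
Bracket: h₀ sin ϕ sin δ + cos ϕ cos δ sin h₀ = 1.6580×-0.36812×-0.21474 + 0.92978×0.97667×0.99620 = 0.131065 + 0.904637 = 1.035702.
Q̄ = (S_0/π) × [bracket] = (940/π) × 1.035702 = 309.9 W/m².

Q̄ ≈ 310 W/m²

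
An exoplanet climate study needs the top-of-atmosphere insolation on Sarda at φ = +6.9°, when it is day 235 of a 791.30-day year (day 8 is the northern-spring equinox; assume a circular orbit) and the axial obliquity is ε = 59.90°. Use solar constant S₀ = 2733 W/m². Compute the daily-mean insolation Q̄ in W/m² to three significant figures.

Q̄ ≈ 612 W/m²

Solar longitude: λ_s = 360° × (235 − 8)/791.30 = 103.273°.
sin δ = sin 59.90° × sin 103.273° = 0.84204, so δ = +57.356°.
cos H₀ = −tan(+6.9°) tan(+57.356°) = -0.1889, H₀ = 1.7608 rad.
Bracket: H₀ sin φ sin δ + cos φ cos δ sin H₀ = 1.7608×0.12014×0.84204 + 0.99276×0.53941×0.98200 = 0.178127 + 0.525866 = 0.703993.
Q̄ = (S₀/π) × [bracket] = (2733/π) × 0.703993 = 612.4 W/m².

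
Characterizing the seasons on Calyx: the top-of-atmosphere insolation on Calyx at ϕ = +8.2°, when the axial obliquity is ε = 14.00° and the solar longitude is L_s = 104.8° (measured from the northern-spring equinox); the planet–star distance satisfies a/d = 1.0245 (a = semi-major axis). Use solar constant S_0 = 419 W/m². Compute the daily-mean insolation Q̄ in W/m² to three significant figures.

Q̄ ≈ 142 W/m²

Solar declination: sin δ = sin ε · sin L_s = sin 14.00° × sin 104.8° = 0.23390, so δ = +13.527°.
cos h₀ = −tan(+8.2°) tan(+13.527°) = -0.0347, h₀ = 1.6055 rad.
Bracket: h₀ sin ϕ sin δ + cos ϕ cos δ sin h₀ = 1.6055×0.14263×0.23390 + 0.98978×0.97226×0.99940 = 0.053561 + 0.961746 = 1.015307.
Inverse-square distance factor (a/d)² = 1.0245² = 1.049600.
Q̄ = (S_0/π) × 1.049600 × [bracket] = (419/π) × 1.049600 × 1.015307 = 142.1 W/m².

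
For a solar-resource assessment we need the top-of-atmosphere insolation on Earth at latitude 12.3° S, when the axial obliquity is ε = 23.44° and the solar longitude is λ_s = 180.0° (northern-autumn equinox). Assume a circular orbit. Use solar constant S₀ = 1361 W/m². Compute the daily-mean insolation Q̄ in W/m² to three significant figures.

Solar declination: sin δ = sin ε · sin λ_s = sin 23.44° × sin 180.0° = 0.00000, so δ = +0.000°.
cos H₀ = −tan(-12.3°) tan(+0.000°) = 0.0000, H₀ = 1.5708 rad.
Bracket: H₀ sin φ sin δ + cos φ cos δ sin H₀ = 1.5708×-0.21303×0.00000 + 0.97705×1.00000×1.00000 = -0.000000 + 0.977050 = 0.977050.
Q̄ = (S₀/π) × [bracket] = (1361/π) × 0.977050 = 423.3 W/m².

Q̄ ≈ 423 W/m²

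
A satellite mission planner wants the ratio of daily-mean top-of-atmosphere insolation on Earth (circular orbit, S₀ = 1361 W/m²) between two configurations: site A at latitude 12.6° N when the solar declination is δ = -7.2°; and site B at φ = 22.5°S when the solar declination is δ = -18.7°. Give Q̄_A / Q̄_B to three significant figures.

Q̄_A / Q̄_B ≈ 0.860

— Configuration A (φ=+12.6°):
cos H₀ = −tan(+12.6°) tan(-7.200°) = 0.0282, H₀ = 1.5426 rad.
Bracket: H₀ sin φ sin δ + cos φ cos δ sin H₀ = 1.5426×0.21814×-0.12533 + 0.97592×0.99211×0.99960 = -0.042174 + 0.967833 = 0.925659.
Q̄ = (S₀/π) × [bracket] = (1361/π) × 0.925659 = 401.01 W/m².
— Configuration B (φ=-22.5°):
cos H₀ = −tan(-22.5°) tan(-18.700°) = -0.1402, H₀ = 1.7115 rad.
Bracket: H₀ sin φ sin δ + cos φ cos δ sin H₀ = 1.7115×-0.38268×-0.32061 + 0.92388×0.94721×0.99012 = 0.209986 + 0.866462 = 1.076448.
Q̄ = (S₀/π) × [bracket] = (1361/π) × 1.076448 = 466.34 W/m².
Ratio Q̄_A / Q̄_B = 401.01 / 466.34 = 0.8599.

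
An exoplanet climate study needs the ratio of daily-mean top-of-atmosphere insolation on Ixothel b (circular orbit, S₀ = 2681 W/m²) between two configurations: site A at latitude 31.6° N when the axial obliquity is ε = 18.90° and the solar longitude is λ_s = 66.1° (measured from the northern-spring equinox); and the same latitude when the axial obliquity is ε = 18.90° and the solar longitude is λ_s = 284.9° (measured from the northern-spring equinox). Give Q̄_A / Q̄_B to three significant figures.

— Configuration A (φ=+31.6°):
Solar declination: sin δ = sin ε · sin λ_s = sin 18.90° × sin 66.1° = 0.29614, so δ = +17.226°.
cos H₀ = −tan(+31.6°) tan(+17.226°) = -0.1907, H₀ = 1.7627 rad.
Bracket: H₀ sin φ sin δ + cos φ cos δ sin H₀ = 1.7627×0.52399×0.29614 + 0.85173×0.95514×0.98164 = 0.273526 + 0.798585 = 1.072111.
Q̄ = (S₀/π) × [bracket] = (2681/π) × 1.072111 = 914.93 W/m².
— Configuration B (φ=+31.6°):
Solar declination: sin δ = sin ε · sin λ_s = sin 18.90° × sin 284.9° = -0.31303, so δ = -18.242°.
cos H₀ = −tan(+31.6°) tan(-18.242°) = 0.2028, H₀ = 1.3666 rad.
Bracket: H₀ sin φ sin δ + cos φ cos δ sin H₀ = 1.3666×0.52399×-0.31303 + 0.85173×0.94974×0.97923 = -0.224156 + 0.792121 = 0.567965.
Q̄ = (S₀/π) × [bracket] = (2681/π) × 0.567965 = 484.69 W/m².
Ratio Q̄_A / Q̄_B = 914.93 / 484.69 = 1.888.

Q̄_A / Q̄_B ≈ 1.89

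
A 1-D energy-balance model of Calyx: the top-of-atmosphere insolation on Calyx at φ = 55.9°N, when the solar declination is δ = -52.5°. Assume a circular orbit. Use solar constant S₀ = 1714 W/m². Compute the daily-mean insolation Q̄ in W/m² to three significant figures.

cos H₀ = −tan(+55.9°) tan(-52.500°) = 1.9249 ≥ 1 ⇒ polar night, H₀ = 0 and Q̄ = 0.

Q̄ ≈ 0.00 W/m²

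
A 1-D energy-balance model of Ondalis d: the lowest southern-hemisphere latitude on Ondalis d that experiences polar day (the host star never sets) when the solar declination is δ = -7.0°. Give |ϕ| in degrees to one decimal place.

|ϕ| = 83.0°

Polar day requires cos h₀ = −tan ϕ tan δ ≤ −1, i.e. tan ϕ tan δ ≥ 1.
The boundary is |tan ϕ| · |tan δ| = 1, so |ϕ| = 90° − |δ| = 90° − 7.0° = 83.0° in the southern hemisphere.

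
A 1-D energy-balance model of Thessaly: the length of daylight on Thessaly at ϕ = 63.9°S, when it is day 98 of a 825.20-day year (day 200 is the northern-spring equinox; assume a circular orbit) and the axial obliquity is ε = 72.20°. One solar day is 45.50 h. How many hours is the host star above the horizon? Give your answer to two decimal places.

45.50 h

Solar longitude: L_s = 360° × (98 − 200)/825.20 = -44.498°, i.e. -44.498° + 360° = 315.502°.
sin δ = sin 72.20° × sin 315.502° = -0.66734, so δ = -41.862°.
Sunrise equation: cos h₀ = −tan ϕ · tan δ = -1.8291 ≤ −1, so the host star never sets (polar day) and h₀ = π.
Daylight = 2h₀/(2π) × 45.50 h = (3.1416/π) × 45.50 = 45.50 h.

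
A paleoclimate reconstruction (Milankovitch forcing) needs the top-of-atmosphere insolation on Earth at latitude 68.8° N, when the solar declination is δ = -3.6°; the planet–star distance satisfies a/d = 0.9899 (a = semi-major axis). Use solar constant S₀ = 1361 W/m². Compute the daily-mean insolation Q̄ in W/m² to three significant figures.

cos H₀ = −tan(+68.8°) tan(-3.600°) = 0.1622, H₀ = 1.4079 rad.
Bracket: H₀ sin φ sin δ + cos φ cos δ sin H₀ = 1.4079×0.93232×-0.06279 + 0.36162×0.99803×0.98676 = -0.082419 + 0.356129 = 0.273710.
Inverse-square distance factor (a/d)² = 0.9899² = 0.979902.
Q̄ = (S₀/π) × 0.979902 × [bracket] = (1361/π) × 0.979902 × 0.273710 = 116.2 W/m².

Q̄ ≈ 116 W/m²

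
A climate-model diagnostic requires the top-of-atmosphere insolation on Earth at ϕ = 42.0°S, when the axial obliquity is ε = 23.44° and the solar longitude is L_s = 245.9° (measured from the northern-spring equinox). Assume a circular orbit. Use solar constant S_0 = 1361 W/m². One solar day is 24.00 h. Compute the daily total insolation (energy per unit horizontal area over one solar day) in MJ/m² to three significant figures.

Solar declination: sin δ = sin ε · sin L_s = sin 23.44° × sin 245.9° = -0.36311, so δ = -21.292°.
cos h₀ = −tan(-42.0°) tan(-21.292°) = -0.3509, h₀ = 1.9293 rad.
Bracket: h₀ sin ϕ sin δ + cos ϕ cos δ sin h₀ = 1.9293×-0.66913×-0.36311 + 0.74314×0.93174×0.93641 = 0.468758 + 0.648383 = 1.117141.
Q̄ = (S_0/π) × [bracket] = (1361/π) × 1.117141 = 483.97 W/m².
Daily total = Q̄ × 24.00 h × 3600 s/h = 483.97 × 24.00 × 3600 / 10⁶ = 41.82 MJ/m².

41.8 MJ/m²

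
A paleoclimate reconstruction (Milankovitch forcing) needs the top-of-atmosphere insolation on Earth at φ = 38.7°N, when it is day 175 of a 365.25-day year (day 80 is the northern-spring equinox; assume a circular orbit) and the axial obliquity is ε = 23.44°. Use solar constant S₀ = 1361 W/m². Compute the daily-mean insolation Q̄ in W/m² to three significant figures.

Q̄ ≈ 498 W/m²

Solar longitude: λ_s = 360° × (175 − 80)/365.25 = 93.634°.
sin δ = sin 23.44° × sin 93.634° = 0.39699, so δ = +23.390°.
cos H₀ = −tan(+38.7°) tan(+23.390°) = -0.3465, H₀ = 1.9247 rad.
Bracket: H₀ sin φ sin δ + cos φ cos δ sin H₀ = 1.9247×0.62524×0.39699 + 0.78043×0.91782×0.93804 = 0.477738 + 0.671913 = 1.149651.
Q̄ = (S₀/π) × [bracket] = (1361/π) × 1.149651 = 498.1 W/m².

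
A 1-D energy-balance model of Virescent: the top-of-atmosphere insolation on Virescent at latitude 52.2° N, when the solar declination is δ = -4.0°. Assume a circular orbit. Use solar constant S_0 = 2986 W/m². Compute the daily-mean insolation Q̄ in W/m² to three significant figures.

cos h₀ = −tan(+52.2°) tan(-4.000°) = 0.0901, h₀ = 1.4805 rad.
Bracket: h₀ sin ϕ sin δ + cos ϕ cos δ sin h₀ = 1.4805×0.79016×-0.06976 + 0.61291×0.99756×0.99593 = -0.081607 + 0.608926 = 0.527319.
Q̄ = (S_0/π) × [bracket] = (2986/π) × 0.527319 = 501.2 W/m².

Q̄ ≈ 501 W/m²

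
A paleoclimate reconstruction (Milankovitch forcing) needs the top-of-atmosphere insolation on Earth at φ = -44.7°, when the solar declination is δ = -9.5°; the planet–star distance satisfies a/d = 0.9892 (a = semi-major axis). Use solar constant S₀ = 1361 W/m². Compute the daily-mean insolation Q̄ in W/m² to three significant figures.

cos H₀ = −tan(-44.7°) tan(-9.500°) = -0.1656, H₀ = 1.7372 rad.
Bracket: H₀ sin φ sin δ + cos φ cos δ sin H₀ = 1.7372×-0.70339×-0.16505 + 0.71080×0.98629×0.98619 = 0.201679 + 0.691373 = 0.893052.
Inverse-square distance factor (a/d)² = 0.9892² = 0.978517.
Q̄ = (S₀/π) × 0.978517 × [bracket] = (1361/π) × 0.978517 × 0.893052 = 378.6 W/m².

Q̄ ≈ 379 W/m²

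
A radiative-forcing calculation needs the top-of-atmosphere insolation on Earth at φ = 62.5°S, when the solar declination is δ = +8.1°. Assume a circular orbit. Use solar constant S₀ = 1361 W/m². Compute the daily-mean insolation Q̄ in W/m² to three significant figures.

Q̄ ≈ 120 W/m²

cos H₀ = −tan(-62.5°) tan(+8.100°) = 0.2734, H₀ = 1.2939 rad.
Bracket: H₀ sin φ sin δ + cos φ cos δ sin H₀ = 1.2939×-0.88701×0.14090 + 0.46175×0.99002×0.96190 = -0.161711 + 0.439725 = 0.278014.
Q̄ = (S₀/π) × [bracket] = (1361/π) × 0.278014 = 120.4 W/m².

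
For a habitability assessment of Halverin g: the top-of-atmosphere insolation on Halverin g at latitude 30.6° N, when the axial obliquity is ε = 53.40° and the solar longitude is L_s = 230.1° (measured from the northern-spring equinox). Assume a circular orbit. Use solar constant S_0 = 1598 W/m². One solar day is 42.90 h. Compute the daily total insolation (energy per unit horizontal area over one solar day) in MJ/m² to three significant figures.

Solar declination: sin δ = sin ε · sin L_s = sin 53.40° × sin 230.1° = -0.61589, so δ = -38.017°.
cos h₀ = −tan(+30.6°) tan(-38.017°) = 0.4623, h₀ = 1.0902 rad.
Bracket: h₀ sin ϕ sin δ + cos ϕ cos δ sin h₀ = 1.0902×0.50904×-0.61589 + 0.86074×0.78783×0.88671 = -0.341791 + 0.601293 = 0.259502.
Q̄ = (S_0/π) × [bracket] = (1598/π) × 0.259502 = 132.00 W/m².
Daily total = Q̄ × 42.90 h × 3600 s/h = 132.00 × 42.90 × 3600 / 10⁶ = 20.39 MJ/m².

20.4 MJ/m²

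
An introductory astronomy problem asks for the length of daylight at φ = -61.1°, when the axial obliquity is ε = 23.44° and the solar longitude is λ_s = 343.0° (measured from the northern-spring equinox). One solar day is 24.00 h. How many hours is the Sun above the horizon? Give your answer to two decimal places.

13.63 h

Solar declination: sin δ = sin ε · sin λ_s = sin 23.44° × sin 343.0° = -0.11630, so δ = -6.679°.
cos H₀ = −tan φ · tan δ = −tan(-61.1°) × tan(-6.679°) = -0.2121, so H₀ = 1.7845 rad = 102.25°.
Daylight = 2H₀/(2π) × 24.00 h = (1.7845/π) × 24.00 = 13.63 h.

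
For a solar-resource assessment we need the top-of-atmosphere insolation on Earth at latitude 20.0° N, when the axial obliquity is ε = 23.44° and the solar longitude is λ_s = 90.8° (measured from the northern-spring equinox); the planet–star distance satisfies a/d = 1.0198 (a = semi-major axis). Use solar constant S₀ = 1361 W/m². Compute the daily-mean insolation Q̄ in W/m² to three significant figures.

Q̄ ≈ 490 W/m²

Solar declination: sin δ = sin ε · sin λ_s = sin 23.44° × sin 90.8° = 0.39775, so δ = +23.438°.
cos H₀ = −tan(+20.0°) tan(+23.438°) = -0.1578, H₀ = 1.7292 rad.
Bracket: H₀ sin φ sin δ + cos φ cos δ sin H₀ = 1.7292×0.34202×0.39775 + 0.93969×0.91749×0.98747 = 0.235238 + 0.851353 = 1.086591.
Inverse-square distance factor (a/d)² = 1.0198² = 1.039992.
Q̄ = (S₀/π) × 1.039992 × [bracket] = (1361/π) × 1.039992 × 1.086591 = 489.6 W/m².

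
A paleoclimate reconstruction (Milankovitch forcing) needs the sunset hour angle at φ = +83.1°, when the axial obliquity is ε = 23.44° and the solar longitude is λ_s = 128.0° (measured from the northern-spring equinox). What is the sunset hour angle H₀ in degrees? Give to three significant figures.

Solar declination: sin δ = sin ε · sin λ_s = sin 23.44° × sin 128.0° = 0.31346, so δ = +18.268°.
Sunrise equation: cos H₀ = −tan φ · tan δ = -2.7278 ≤ −1, so the Sun never sets (polar day) and H₀ = π.

H₀ = 180°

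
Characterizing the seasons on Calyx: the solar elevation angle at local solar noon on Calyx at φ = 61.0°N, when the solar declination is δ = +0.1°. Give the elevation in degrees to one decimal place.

29.1°

At local noon the hour angle is zero, so the zenith angle equals |φ − δ| = |+61.0° − (+0.100°)| = 60.900°.
Elevation = 90° − 60.900° = 29.1°.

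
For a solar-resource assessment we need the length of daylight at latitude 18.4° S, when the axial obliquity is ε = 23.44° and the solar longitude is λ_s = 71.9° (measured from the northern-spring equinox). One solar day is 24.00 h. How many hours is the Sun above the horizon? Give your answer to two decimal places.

Solar declination: sin δ = sin ε · sin λ_s = sin 23.44° × sin 71.9° = 0.37810, so δ = +22.216°.
cos H₀ = −tan φ · tan δ = −tan(-18.4°) × tan(+22.216°) = 0.1359, so H₀ = 1.4345 rad = 82.19°.
Daylight = 2H₀/(2π) × 24.00 h = (1.4345/π) × 24.00 = 10.96 h.

10.96 h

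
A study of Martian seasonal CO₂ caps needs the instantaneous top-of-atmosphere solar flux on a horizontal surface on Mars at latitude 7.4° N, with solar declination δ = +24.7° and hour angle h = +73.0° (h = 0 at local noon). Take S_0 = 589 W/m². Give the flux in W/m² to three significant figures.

187 W/m²

cos θ_z = sin ϕ sin δ + cos ϕ cos δ cos h = 0.053819 + 0.263410 = 0.317229.
Flux = S_0 · cos θ_z = 589 × 0.317229 = 186.8 W/m².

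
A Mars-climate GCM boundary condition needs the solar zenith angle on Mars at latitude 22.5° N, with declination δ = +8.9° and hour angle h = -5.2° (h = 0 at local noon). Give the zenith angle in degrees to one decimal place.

cos θ_z = sin ϕ sin δ + cos ϕ cos δ cos h = 0.059205 + 0.908999 = 0.968204.
θ_z = arccos(0.968204) = 14.5°.

θ_z = 14.5°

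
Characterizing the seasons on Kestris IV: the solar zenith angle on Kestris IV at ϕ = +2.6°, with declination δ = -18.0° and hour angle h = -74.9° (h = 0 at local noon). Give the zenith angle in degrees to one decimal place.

θ_z = 76.5°

cos θ_z = sin ϕ sin δ + cos ϕ cos δ cos h = -0.014018 + 0.247499 = 0.233481.
θ_z = arccos(0.233481) = 76.5°.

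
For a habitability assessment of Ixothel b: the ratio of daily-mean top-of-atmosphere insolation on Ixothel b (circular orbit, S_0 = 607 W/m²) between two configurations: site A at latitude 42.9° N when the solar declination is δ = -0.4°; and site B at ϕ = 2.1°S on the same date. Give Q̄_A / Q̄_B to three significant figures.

— Configuration A (ϕ=+42.9°):
cos h₀ = −tan(+42.9°) tan(-0.400°) = 0.0065, h₀ = 1.5643 rad.
Bracket: h₀ sin ϕ sin δ + cos ϕ cos δ sin h₀ = 1.5643×0.68072×-0.00698 + 0.73254×0.99998×0.99998 = -0.007433 + 0.732511 = 0.725078.
Q̄ = (S_0/π) × [bracket] = (607/π) × 0.725078 = 140.10 W/m².
— Configuration B (ϕ=-2.1°):
cos h₀ = −tan(-2.1°) tan(-0.400°) = -0.0003, h₀ = 1.5711 rad.
Bracket: h₀ sin ϕ sin δ + cos ϕ cos δ sin h₀ = 1.5711×-0.03664×-0.00698 + 0.99933×0.99998×1.00000 = 0.000402 + 0.999310 = 0.999712.
Q̄ = (S_0/π) × [bracket] = (607/π) × 0.999712 = 193.16 W/m².
Ratio Q̄_A / Q̄_B = 140.10 / 193.16 = 0.7253.

Q̄_A / Q̄_B ≈ 0.725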